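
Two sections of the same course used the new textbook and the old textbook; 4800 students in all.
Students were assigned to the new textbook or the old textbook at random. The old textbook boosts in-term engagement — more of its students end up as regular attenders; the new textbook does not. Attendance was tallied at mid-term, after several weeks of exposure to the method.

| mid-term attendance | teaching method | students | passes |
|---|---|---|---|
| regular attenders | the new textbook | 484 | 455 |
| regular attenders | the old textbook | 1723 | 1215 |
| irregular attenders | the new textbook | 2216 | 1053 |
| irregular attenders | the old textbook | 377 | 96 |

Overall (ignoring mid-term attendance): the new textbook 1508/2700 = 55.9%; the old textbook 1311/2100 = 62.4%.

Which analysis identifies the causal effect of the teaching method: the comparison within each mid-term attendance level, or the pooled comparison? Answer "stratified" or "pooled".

pooled

Mid-term attendance lies on the pathway teaching method → mid-term attendance → outcome, so adjusting for it blocks the indirect effect. For the total causal effect of teaching method, use the unadjusted pooled rates.
Pooled: the new textbook 55.9% vs the old textbook 62.4%; the old textbook is higher overall.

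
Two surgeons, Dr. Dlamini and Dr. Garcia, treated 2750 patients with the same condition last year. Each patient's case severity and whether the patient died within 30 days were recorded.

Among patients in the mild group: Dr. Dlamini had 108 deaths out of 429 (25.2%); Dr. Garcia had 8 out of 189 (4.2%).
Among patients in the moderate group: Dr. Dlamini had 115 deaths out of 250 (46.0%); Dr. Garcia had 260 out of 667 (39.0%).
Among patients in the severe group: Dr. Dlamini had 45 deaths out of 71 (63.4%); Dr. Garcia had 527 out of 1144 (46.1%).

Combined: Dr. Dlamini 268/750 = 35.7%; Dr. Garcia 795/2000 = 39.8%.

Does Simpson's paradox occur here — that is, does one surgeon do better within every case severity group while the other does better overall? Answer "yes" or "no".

Within each case severity level (mild 25.2% vs 4.2%; moderate 46.0% vs 39.0%; severe 63.4% vs 46.1%), Dr. Garcia has the lower rate every time. Pooled: 35.7% vs 39.8% — Dr. Dlamini has the lower rate overall. The two comparisons disagree.

yes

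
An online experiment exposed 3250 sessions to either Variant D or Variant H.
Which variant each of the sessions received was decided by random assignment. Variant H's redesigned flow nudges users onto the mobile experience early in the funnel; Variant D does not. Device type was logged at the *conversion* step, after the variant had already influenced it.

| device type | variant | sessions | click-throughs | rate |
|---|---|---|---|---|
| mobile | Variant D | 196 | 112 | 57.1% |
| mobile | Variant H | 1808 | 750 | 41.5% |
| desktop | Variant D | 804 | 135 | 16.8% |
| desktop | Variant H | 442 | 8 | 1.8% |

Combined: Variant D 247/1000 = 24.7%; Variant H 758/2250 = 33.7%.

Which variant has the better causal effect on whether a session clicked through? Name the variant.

The device type-specific comparison favours Variant D throughout, but the pooled figures favour Variant H. The question is whether to condition on device type.
Device type is downstream of the variant. One should not condition on a consequence of treatment, so the overall rates are the right comparison.
Pooled: Variant D 24.7% vs Variant H 33.7%; Variant H is higher overall.

Variant H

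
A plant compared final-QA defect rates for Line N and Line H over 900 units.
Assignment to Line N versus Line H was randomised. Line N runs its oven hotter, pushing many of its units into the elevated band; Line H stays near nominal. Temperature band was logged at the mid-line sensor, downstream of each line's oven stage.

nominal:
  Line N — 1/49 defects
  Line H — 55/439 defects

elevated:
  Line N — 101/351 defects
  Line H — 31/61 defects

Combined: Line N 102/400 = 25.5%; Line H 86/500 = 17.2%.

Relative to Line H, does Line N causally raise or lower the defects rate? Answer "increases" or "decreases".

In-process temperature band is downstream of the line. One should not condition on a consequence of treatment, so the overall rates are the right comparison.
Pooled: Line N 25.5% vs Line H 17.2%; Line H is lower overall.

increases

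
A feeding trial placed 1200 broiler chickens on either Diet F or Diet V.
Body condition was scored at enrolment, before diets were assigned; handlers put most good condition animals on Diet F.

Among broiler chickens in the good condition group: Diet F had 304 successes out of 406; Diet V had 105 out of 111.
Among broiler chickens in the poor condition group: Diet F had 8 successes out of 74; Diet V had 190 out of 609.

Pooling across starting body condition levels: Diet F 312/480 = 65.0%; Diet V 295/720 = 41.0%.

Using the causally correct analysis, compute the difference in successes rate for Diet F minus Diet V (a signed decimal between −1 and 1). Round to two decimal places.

-0.20

Since starting body condition is a pre-existing factor (not a product of the diet) and it affects the outcome on its own, it is a confounder. The stratified rates, not the pooled rate, identify the causal effect.
Adjusting over the population distribution of starting body condition: 0.431·(0.749−0.946) + 0.569·(0.108−0.312) = -0.201.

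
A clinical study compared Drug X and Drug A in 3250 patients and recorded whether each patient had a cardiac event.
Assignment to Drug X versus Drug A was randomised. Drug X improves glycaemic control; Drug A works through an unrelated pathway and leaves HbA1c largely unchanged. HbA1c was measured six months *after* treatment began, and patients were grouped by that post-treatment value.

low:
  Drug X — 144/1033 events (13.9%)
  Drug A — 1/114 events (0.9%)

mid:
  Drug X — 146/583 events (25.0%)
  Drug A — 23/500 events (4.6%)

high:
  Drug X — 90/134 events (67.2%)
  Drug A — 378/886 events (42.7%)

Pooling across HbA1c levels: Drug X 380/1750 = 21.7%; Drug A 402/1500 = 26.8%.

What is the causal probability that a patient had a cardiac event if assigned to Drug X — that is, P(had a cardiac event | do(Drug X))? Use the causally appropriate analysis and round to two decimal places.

0.22

Drug A is lower inside every HbA1c stratum but Drug X is lower in aggregate. Whether to stratify depends on how HbA1c relates to the drug.
The distribution of HbA1c is itself part of what the drug does — it is an intermediate outcome. Holding it fixed would remove that part of the effect; the total effect is the pooled difference.
So P(outcome | do(Drug X)) is just the pooled rate for Drug X: 380/1750 = 0.217.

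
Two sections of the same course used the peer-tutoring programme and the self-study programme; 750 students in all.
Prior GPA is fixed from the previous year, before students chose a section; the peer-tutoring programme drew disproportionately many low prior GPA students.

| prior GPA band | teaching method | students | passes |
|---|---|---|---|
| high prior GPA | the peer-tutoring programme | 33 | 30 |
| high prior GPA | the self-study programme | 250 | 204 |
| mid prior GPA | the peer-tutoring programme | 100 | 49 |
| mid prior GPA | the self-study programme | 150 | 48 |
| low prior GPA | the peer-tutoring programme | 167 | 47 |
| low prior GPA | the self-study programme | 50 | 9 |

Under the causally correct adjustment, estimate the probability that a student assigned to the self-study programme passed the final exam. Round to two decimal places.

0.47

Within every prior GPA band level the peer-tutoring programme has the higher rate, yet pooled the self-study programme does — Simpson's reversal.
Here prior GPA band is a common cause — it drives both which teaching method a case falls under and the outcome. The crude comparison mixes populations; the stratum-specific rates are the causally relevant ones.
Standardising the self-study programme to the population prior GPA band mix: 0.377·204/250 + 0.333·48/150 + 0.289·9/50 = 0.467.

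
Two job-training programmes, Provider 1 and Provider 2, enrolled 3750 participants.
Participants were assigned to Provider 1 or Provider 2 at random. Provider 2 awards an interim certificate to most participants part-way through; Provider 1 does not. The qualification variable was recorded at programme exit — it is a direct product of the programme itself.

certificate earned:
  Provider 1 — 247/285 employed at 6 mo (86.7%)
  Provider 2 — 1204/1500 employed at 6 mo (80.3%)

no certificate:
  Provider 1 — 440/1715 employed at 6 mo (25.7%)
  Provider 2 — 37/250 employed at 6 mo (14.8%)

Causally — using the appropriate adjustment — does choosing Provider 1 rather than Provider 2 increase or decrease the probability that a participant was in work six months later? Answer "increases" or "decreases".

The distribution of qualification attained during the programme is itself part of what the programme does — it is an intermediate outcome. Holding it fixed would remove that part of the effect; the total effect is the pooled difference.
Pooled: Provider 1 34.4% vs Provider 2 70.9%; Provider 2 is higher overall.

decreases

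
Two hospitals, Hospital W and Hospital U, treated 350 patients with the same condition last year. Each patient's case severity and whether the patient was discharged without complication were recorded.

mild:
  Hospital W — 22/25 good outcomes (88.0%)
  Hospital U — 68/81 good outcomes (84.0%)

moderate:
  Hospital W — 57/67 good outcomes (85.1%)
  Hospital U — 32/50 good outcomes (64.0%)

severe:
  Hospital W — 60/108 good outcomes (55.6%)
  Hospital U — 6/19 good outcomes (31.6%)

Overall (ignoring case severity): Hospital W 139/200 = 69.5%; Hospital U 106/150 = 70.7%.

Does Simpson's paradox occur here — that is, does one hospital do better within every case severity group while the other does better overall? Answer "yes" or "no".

yes

Within each case severity level (mild 88.0% vs 84.0%; moderate 85.1% vs 64.0%; severe 55.6% vs 31.6%), Hospital W has the higher rate every time. Pooled: 69.5% vs 70.7% — Hospital U has the higher rate overall. The two comparisons disagree.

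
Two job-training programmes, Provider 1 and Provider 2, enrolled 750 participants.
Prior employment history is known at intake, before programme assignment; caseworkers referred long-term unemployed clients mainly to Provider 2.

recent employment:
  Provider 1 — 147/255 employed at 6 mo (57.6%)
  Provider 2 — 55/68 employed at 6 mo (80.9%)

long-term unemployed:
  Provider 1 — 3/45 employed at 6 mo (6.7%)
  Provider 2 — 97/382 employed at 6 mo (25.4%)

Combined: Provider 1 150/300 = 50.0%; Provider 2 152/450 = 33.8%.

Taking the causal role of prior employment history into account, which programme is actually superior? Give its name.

Prior employment history is set before the programme has any effect — it is not caused by the programme — and it independently drives the outcome. That makes it a confounder, so the causal comparison is within prior employment history levels.
Within each level — recent employment: 57.6% vs 80.9%; long-term unemployed: 6.7% vs 25.4% — Provider 2 is higher every time.

Provider 2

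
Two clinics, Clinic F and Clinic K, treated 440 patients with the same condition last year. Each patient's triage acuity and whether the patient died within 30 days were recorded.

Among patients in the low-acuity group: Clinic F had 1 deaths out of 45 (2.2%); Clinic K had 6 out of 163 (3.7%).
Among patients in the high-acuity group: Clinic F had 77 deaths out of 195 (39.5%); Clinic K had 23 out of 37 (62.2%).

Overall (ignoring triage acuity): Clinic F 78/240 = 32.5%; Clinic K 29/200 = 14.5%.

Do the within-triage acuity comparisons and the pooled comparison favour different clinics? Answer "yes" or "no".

yes

Within each triage acuity level (low-acuity 2.2% vs 3.7%; high-acuity 39.5% vs 62.2%), Clinic F has the lower rate every time. Pooled: 32.5% vs 14.5% — Clinic K has the lower rate overall. The two comparisons disagree.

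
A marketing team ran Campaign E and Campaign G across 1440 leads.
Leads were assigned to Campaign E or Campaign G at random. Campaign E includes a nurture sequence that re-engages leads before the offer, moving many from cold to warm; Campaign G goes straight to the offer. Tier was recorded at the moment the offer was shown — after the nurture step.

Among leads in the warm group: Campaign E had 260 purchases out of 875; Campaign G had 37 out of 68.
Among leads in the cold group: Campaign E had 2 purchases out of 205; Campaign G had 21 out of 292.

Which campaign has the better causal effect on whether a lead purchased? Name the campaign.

Campaign E

Engagement tier lies on the pathway campaign → engagement tier → outcome, so adjusting for it blocks the indirect effect. For the total causal effect of campaign, use the unadjusted pooled rates.
Pooled: Campaign E 24.3% vs Campaign G 16.1%; Campaign E is higher overall.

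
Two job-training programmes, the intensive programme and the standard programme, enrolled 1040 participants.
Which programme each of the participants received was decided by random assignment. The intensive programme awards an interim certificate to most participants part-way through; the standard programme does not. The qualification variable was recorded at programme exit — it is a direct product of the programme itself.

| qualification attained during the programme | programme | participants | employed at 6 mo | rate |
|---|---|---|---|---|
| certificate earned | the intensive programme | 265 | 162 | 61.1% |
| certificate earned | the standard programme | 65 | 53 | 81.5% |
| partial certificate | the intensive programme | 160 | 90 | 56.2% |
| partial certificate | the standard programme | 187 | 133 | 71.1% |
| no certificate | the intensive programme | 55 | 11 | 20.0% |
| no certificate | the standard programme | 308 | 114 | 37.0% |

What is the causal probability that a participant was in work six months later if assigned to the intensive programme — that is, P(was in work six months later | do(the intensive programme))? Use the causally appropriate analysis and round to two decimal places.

0.55

Stratifying would compare programmes among participants the programmes themselves sorted into qualification attained during the programme groups — a form of selection on an intermediate. The unconditioned pooled rates give the total causal effect.
So P(outcome | do(the intensive programme)) is just the pooled rate for the intensive programme: 263/480 = 0.548.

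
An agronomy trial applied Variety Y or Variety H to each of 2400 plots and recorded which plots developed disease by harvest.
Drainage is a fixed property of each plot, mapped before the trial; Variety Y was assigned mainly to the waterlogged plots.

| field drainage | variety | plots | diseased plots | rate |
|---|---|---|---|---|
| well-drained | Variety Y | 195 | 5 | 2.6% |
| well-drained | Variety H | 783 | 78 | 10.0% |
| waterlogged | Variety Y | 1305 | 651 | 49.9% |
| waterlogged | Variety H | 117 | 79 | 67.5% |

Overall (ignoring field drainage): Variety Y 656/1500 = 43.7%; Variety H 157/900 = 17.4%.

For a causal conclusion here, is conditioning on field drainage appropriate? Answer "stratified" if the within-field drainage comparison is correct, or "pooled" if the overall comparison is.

Nothing the variety does changes field drainage; the imbalance is an allocation artefact. With field drainage also predicting the outcome, the pooled figure is confounded, and the within-stratum comparison is the causal one.
Within each level — well-drained: 2.6% vs 10.0%; waterlogged: 49.9% vs 67.5% — Variety Y is lower every time.

stratified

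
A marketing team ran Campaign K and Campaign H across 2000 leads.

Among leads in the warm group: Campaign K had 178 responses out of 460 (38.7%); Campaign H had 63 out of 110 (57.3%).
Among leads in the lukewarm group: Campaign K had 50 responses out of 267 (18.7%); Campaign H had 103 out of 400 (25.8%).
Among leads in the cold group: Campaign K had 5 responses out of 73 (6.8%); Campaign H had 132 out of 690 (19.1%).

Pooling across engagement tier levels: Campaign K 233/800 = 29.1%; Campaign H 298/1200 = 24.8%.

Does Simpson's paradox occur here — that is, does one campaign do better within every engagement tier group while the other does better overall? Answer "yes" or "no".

Within each engagement tier level (warm 38.7% vs 57.3%; lukewarm 18.7% vs 25.8%; cold 6.8% vs 19.1%), Campaign H has the higher rate every time. Pooled: 29.1% vs 24.8% — Campaign K has the higher rate overall. The two comparisons disagree.

yes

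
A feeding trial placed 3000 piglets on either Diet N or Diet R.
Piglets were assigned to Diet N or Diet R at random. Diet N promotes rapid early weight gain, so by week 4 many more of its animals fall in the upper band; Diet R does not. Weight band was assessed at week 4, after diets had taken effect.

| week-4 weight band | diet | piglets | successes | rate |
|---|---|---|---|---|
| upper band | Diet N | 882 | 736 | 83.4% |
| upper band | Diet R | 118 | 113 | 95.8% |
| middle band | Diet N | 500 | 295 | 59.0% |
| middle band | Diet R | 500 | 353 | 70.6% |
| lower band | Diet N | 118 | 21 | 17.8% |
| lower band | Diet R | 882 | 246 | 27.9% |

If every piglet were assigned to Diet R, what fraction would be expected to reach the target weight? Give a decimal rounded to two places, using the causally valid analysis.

Week-4 weight band is recorded after the diet and is itself shifted by it — it sits on the causal path from diet to outcome. Conditioning on a mediator would strip out part of the effect we want; the pooled comparison gives the total causal effect.
So P(outcome | do(Diet R)) is just the pooled rate for Diet R: 712/1500 = 0.475.

0.47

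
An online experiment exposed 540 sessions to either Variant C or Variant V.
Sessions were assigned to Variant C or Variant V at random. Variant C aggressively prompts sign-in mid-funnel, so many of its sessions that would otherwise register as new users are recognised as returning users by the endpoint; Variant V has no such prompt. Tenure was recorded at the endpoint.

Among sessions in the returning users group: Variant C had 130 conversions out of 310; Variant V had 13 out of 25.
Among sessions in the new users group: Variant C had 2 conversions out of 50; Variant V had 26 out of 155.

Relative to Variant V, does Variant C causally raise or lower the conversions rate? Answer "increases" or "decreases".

The stratified and pooled comparisons disagree (Variant V wins within each user tenure; Variant C wins overall), so the answer turns on the causal role of user tenure.
Because the variant influences user tenure, user tenure is a post-treatment mediator, not a confounder. Stratifying on it would bias the estimate; the causal effect is the crude pooled difference.
Pooled: Variant C 36.7% vs Variant V 21.7%; Variant C is higher overall.

increases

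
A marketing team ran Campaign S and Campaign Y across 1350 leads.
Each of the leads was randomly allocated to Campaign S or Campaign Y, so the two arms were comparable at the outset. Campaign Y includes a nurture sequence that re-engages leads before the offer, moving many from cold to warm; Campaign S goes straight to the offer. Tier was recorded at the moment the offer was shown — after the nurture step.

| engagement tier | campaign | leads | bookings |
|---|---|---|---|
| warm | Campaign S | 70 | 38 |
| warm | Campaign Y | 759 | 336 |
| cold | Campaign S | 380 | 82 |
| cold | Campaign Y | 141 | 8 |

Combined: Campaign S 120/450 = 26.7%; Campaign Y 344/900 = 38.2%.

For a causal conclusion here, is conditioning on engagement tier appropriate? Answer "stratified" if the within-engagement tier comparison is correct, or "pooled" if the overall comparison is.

pooled

The stratified and pooled comparisons disagree (Campaign S wins within each engagement tier; Campaign Y wins overall), so the answer turns on the causal role of engagement tier.
Because the campaign influences engagement tier, engagement tier is a post-treatment mediator, not a confounder. Stratifying on it would bias the estimate; the causal effect is the crude pooled difference.
Pooled: Campaign S 26.7% vs Campaign Y 38.2%; Campaign Y is higher overall.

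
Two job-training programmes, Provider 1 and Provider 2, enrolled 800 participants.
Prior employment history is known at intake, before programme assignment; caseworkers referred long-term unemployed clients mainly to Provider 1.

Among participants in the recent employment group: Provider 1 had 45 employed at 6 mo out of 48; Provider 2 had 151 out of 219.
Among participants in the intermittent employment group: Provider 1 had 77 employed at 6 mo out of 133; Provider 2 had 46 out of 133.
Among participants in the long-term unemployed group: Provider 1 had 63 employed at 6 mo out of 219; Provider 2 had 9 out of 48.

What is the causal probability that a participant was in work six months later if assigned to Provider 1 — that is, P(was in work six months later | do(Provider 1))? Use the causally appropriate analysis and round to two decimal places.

0.60

Prior employment history differs across programmes for reasons unrelated to any effect of the programme itself, and it separately predicts the outcome — a classic confounder. We must compare within prior employment history levels.
Standardising Provider 1 to the population prior employment history mix: 0.334·45/48 + 0.333·77/133 + 0.334·63/219 = 0.601.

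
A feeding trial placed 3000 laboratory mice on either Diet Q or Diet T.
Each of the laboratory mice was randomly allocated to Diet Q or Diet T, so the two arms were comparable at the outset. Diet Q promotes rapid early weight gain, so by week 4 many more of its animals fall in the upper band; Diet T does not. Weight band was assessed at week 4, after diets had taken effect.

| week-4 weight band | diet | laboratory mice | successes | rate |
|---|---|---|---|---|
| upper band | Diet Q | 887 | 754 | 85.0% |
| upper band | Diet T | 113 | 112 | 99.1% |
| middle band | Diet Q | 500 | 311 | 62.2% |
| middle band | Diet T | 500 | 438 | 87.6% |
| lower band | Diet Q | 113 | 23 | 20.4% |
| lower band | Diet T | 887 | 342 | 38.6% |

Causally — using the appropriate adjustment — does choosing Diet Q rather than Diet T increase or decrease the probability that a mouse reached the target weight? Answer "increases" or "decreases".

Diet T is higher inside every week-4 weight band stratum but Diet Q is higher in aggregate. Whether to stratify depends on how week-4 weight band relates to the diet.
Stratifying would compare diets among laboratory mice the diets themselves sorted into week-4 weight band groups — a form of selection on an intermediate. The unconditioned pooled rates give the total causal effect.
Pooled: Diet Q 72.5% vs Diet T 59.5%; Diet Q is higher overall.

increases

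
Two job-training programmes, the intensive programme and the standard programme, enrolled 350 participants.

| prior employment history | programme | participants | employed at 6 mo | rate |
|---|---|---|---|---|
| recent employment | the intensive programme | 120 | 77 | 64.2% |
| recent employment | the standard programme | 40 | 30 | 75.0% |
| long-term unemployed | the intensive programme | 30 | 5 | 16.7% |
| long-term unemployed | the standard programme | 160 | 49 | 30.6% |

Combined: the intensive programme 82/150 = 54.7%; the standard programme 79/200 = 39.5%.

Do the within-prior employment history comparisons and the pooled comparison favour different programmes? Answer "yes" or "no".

Within each prior employment history level (recent employment 64.2% vs 75.0%; long-term unemployed 16.7% vs 30.6%), the standard programme has the higher rate every time. Pooled: 54.7% vs 39.5% — the intensive programme has the higher rate overall. The two comparisons disagree.

yes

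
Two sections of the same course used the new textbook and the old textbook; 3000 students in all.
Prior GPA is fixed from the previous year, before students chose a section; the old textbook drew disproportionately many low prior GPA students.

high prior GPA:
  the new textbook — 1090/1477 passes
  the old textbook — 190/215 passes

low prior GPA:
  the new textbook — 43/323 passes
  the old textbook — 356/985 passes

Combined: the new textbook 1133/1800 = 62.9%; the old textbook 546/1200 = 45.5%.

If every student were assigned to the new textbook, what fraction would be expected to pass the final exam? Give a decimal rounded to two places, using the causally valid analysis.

Within every prior GPA band level the old textbook has the higher rate, yet pooled the new textbook does — Simpson's reversal.
Nothing the teaching method does changes prior GPA band; the imbalance is an allocation artefact. With prior GPA band also predicting the outcome, the pooled figure is confounded, and the within-stratum comparison is the causal one.
Standardising the new textbook to the population prior GPA band mix: 0.564·1090/1477 + 0.436·43/323 = 0.474.

0.47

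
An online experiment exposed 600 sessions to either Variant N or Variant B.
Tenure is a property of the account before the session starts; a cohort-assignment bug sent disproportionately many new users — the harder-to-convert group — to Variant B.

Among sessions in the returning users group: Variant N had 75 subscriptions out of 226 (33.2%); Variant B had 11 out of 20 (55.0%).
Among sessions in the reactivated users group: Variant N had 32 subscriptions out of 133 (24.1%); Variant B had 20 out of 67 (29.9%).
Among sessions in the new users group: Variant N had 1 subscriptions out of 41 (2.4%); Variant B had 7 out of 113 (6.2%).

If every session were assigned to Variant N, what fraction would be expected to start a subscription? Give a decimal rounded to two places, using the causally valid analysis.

0.22

Variant B is higher inside every user tenure stratum but Variant N is higher in aggregate. Whether to stratify depends on how user tenure relates to the variant.
User tenure satisfies the back-door criterion: it is not a descendant of the variant, and it blocks the spurious path from variant to outcome. Adjusting for it (i.e., using the within-user tenure rates) gives the causal effect.
Standardising Variant N to the population user tenure mix: 0.410·75/226 + 0.333·32/133 + 0.257·1/41 = 0.223.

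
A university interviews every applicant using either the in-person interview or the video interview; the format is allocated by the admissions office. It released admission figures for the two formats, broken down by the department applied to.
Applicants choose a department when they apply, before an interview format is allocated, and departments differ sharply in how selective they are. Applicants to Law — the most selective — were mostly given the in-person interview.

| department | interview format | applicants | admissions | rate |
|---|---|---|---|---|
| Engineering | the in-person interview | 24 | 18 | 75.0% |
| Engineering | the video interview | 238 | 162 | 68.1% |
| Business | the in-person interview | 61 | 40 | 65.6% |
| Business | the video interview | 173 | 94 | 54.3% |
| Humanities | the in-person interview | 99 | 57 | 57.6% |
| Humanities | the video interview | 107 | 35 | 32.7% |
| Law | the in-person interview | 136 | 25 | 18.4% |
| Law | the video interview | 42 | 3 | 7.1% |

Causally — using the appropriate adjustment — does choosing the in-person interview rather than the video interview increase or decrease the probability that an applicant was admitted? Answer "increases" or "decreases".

increases

The stratified and pooled comparisons disagree (the in-person interview wins within each department; the video interview wins overall), so the answer turns on the causal role of department.
Here department is a common cause — it drives both which interview format a case falls under and the outcome. The crude comparison mixes populations; the stratum-specific rates are the causally relevant ones.
Within each level — Engineering: 75.0% vs 68.1%; Business: 65.6% vs 54.3%; Humanities: 57.6% vs 32.7%; Law: 18.4% vs 7.1% — the in-person interview is higher every time.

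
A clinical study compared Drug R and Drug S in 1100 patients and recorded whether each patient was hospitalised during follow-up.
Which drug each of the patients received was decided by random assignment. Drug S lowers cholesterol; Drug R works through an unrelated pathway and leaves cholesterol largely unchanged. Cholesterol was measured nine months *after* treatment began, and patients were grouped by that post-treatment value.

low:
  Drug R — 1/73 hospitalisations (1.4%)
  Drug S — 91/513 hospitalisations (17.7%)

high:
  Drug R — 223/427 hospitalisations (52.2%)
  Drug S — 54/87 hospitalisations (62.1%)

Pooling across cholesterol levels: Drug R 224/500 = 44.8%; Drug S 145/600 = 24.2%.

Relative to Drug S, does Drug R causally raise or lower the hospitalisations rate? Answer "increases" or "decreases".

Stratifying would compare drugs among patients the drugs themselves sorted into cholesterol groups — a form of selection on an intermediate. The unconditioned pooled rates give the total causal effect.
Pooled: Drug R 44.8% vs Drug S 24.2%; Drug S is lower overall.

increases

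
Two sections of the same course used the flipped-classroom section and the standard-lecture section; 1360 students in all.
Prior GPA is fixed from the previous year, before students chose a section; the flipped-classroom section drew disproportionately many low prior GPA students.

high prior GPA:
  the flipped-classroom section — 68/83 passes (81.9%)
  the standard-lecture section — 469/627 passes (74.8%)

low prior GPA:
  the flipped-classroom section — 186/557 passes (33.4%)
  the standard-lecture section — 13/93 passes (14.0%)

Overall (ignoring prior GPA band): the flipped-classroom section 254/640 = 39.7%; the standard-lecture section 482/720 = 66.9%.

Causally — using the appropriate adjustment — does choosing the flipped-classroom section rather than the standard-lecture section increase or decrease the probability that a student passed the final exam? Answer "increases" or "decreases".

the flipped-classroom section is higher inside every prior GPA band stratum but the standard-lecture section is higher in aggregate. Whether to stratify depends on how prior GPA band relates to the teaching method.
Nothing the teaching method does changes prior GPA band; the imbalance is an allocation artefact. With prior GPA band also predicting the outcome, the pooled figure is confounded, and the within-stratum comparison is the causal one.
Within each level — high prior GPA: 81.9% vs 74.8%; low prior GPA: 33.4% vs 14.0% — the flipped-classroom section is higher every time.

increases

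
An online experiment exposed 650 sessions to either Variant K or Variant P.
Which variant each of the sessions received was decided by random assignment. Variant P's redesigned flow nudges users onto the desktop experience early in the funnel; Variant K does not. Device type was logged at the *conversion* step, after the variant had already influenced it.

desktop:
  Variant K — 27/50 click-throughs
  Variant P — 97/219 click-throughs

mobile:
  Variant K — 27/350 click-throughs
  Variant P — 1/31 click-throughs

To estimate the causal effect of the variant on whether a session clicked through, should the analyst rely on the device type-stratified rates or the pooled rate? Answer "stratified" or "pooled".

pooled

The stratified and pooled comparisons disagree (Variant K wins within each device type; Variant P wins overall), so the answer turns on the causal role of device type.
Device type is recorded after the variant and is itself shifted by it — it sits on the causal path from variant to outcome. Conditioning on a mediator would strip out part of the effect we want; the pooled comparison gives the total causal effect.
Pooled: Variant K 13.5% vs Variant P 39.2%; Variant P is higher overall.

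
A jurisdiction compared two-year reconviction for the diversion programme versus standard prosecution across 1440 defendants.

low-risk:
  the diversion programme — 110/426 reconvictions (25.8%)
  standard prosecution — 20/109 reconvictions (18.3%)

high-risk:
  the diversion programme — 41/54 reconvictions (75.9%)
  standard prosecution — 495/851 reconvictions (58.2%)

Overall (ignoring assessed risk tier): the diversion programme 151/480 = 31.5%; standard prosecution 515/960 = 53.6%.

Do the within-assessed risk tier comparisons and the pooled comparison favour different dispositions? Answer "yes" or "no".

yes

Within each assessed risk tier level (low-risk 25.8% vs 18.3%; high-risk 75.9% vs 58.2%), standard prosecution has the lower rate every time. Pooled: 31.5% vs 53.6% — the diversion programme has the lower rate overall. The two comparisons disagree.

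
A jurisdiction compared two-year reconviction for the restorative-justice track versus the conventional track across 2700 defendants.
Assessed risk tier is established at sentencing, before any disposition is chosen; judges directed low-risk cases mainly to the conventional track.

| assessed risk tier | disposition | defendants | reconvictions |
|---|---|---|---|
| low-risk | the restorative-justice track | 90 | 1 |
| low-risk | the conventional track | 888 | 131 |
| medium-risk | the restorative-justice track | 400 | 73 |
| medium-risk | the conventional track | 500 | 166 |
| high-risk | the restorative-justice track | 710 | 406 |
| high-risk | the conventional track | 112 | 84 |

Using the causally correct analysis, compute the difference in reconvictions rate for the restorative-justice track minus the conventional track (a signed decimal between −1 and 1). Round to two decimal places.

The assessed risk tier-specific comparison favours the restorative-justice track throughout, but the pooled figures favour the conventional track. The question is whether to condition on assessed risk tier.
Nothing the disposition does changes assessed risk tier; the imbalance is an allocation artefact. With assessed risk tier also predicting the outcome, the pooled figure is confounded, and the within-stratum comparison is the causal one.
Adjusting over the population distribution of assessed risk tier: 0.362·(0.011−0.148) + 0.333·(0.182−0.332) + 0.304·(0.572−0.750) = -0.153.

-0.15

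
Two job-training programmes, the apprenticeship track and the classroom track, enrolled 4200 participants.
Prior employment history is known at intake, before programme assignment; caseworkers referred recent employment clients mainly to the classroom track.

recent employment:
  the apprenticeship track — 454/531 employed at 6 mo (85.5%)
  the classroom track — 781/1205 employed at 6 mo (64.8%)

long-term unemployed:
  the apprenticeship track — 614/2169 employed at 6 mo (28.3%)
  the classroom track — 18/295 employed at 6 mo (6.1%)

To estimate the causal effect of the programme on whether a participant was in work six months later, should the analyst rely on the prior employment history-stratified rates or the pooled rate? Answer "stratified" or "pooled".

stratified

Within every prior employment history level the apprenticeship track has the higher rate, yet pooled the classroom track does — Simpson's reversal.
Since prior employment history is a pre-existing factor (not a product of the programme) and it affects the outcome on its own, it is a confounder. The stratified rates, not the pooled rate, identify the causal effect.
Within each level — recent employment: 85.5% vs 64.8%; long-term unemployed: 28.3% vs 6.1% — the apprenticeship track is higher every time.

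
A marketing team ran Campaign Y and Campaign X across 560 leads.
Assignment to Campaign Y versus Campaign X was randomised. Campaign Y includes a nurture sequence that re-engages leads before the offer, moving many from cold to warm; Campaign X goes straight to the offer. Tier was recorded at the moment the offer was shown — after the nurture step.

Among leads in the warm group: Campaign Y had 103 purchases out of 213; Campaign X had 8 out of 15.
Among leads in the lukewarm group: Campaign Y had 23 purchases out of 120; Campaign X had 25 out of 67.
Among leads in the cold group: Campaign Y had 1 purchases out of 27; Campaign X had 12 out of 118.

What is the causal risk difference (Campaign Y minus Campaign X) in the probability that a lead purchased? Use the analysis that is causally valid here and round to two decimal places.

+0.13

Engagement tier is downstream of the campaign. One should not condition on a consequence of treatment, so the overall rates are the right comparison.
The causal difference is the pooled difference: 0.353 − 0.225 = +0.128.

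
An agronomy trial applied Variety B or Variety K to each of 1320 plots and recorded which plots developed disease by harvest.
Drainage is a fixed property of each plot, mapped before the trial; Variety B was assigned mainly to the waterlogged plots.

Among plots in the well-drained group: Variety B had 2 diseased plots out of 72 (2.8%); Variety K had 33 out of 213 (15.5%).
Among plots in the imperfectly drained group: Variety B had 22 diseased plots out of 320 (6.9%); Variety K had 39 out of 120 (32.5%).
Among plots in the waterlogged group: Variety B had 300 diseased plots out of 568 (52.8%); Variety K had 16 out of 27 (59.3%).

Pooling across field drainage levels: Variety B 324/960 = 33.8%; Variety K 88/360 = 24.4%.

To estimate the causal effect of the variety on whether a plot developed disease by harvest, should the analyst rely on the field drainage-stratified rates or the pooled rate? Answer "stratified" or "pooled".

Field drainage differs across varietys for reasons unrelated to any effect of the variety itself, and it separately predicts the outcome — a classic confounder. We must compare within field drainage levels.
Within each level — well-drained: 2.8% vs 15.5%; imperfectly drained: 6.9% vs 32.5%; waterlogged: 52.8% vs 59.3% — Variety B is lower every time.

stratified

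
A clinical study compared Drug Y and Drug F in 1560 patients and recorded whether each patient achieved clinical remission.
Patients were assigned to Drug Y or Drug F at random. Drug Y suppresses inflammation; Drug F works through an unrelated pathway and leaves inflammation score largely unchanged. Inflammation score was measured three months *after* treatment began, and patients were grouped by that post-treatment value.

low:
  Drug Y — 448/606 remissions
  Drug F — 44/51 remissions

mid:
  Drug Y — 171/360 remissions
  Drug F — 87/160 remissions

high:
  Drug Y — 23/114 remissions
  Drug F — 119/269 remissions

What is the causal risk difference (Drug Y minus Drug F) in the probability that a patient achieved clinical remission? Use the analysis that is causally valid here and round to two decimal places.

+0.07

Inflammation score is downstream of the drug. One should not condition on a consequence of treatment, so the overall rates are the right comparison.
The causal difference is the pooled difference: 0.594 − 0.521 = +0.074.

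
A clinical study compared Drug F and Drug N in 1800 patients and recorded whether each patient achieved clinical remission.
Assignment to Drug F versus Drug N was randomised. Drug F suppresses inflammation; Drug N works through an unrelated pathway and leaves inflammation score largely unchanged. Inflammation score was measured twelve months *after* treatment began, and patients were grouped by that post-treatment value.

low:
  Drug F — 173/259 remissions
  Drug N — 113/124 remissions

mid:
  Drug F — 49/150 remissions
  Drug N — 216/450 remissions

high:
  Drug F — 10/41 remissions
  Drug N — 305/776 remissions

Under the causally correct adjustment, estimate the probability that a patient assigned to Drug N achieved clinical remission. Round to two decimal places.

Drug N is higher inside every inflammation score stratum but Drug F is higher in aggregate. Whether to stratify depends on how inflammation score relates to the drug.
Because the drug influences inflammation score, inflammation score is a post-treatment mediator, not a confounder. Stratifying on it would bias the estimate; the causal effect is the crude pooled difference.
So P(outcome | do(Drug N)) is just the pooled rate for Drug N: 634/1350 = 0.470.

0.47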